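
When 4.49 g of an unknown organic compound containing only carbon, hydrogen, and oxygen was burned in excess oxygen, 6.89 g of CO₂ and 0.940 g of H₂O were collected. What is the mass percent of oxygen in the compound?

55.8%

mol C = 6.89 g CO₂ ÷ 44.009 g/mol = 0.1566 mol
mol H = 2 × 0.940 g H₂O ÷ 18.015 g/mol = 0.1044 mol
mass O = 4.49 − (1.880 + 0.1052) = 2.504 g → mol O = 2.504 ÷ 15.999 = 0.1565 mol
mass % O = 2.504 g ÷ 4.49 g × 100%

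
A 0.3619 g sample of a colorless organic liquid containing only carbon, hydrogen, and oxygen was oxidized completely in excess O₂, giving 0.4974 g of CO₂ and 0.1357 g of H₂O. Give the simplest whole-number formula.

mol C = 0.4974 g CO₂ ÷ 44.009 g/mol = 0.011302 mol
mol H = 2 × 0.1357 g H₂O ÷ 18.015 g/mol = 0.015065 mol
mass O = 0.3619 − (0.13575 + 0.015186) = 0.21096 g → mol O = 0.21096 ÷ 15.999 = 0.013186 mol
Divide by the smallest (0.011302 mol): C 1.000, H 1.333, O 1.167
Multiplying each by 6 gives whole numbers: C 6.00, H 8.00, O 7.00

C6H8O7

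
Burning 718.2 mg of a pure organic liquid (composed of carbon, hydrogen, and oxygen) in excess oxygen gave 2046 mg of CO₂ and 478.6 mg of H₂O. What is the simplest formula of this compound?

mol C = 2.046 g CO₂ ÷ 44.009 g/mol = 0.046490 mol
mol H = 2 × 0.4786 g H₂O ÷ 18.015 g/mol = 0.053133 mol
mass O = 0.7182 − (0.55840 + 0.053559) = 0.10624 g → mol O = 0.10624 ÷ 15.999 = 0.0066407 mol
Divide by the smallest (0.0066407 mol): C 7.001, H 8.001, O 1.000

C7H8O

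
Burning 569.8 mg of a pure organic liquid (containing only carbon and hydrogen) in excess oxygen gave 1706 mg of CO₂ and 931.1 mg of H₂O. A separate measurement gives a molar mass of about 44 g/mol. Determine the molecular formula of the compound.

C3H8

mol C = 1.706 g CO₂ ÷ 44.009 g/mol = 0.038765 mol
mol H = 2 × 0.9311 g H₂O ÷ 18.015 g/mol = 0.10337 mol
Divide by the smallest (0.038765 mol): C 1.000, H 2.667
Multiplying each by 3 gives whole numbers: C 3.00, H 8.00
Empirical formula: C3H8
Empirical-formula mass = 44.10 g/mol; 44 ÷ 44.10 ≈ 1, so the molecular formula is C3H8.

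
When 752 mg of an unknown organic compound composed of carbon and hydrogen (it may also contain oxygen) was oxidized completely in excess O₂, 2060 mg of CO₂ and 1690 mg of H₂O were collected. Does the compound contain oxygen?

mol C = 2.06 g CO₂ ÷ 44.009 g/mol = 0.04681 mol
mol H = 2 × 1.69 g H₂O ÷ 18.015 g/mol = 0.1876 mol
C and H together account for 0.7513 g — essentially the entire 0.752 g sample — so the compound contains no oxygen.

no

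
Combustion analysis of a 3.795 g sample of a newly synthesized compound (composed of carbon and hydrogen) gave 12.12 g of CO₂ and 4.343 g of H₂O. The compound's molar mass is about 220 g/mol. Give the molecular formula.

mol C = 12.12 g CO₂ ÷ 44.009 g/mol = 0.27540 mol
mol H = 2 × 4.343 g H₂O ÷ 18.015 g/mol = 0.48215 mol
Divide by the smallest (0.27540 mol): C 1.000, H 1.751
Multiplying each by 4 gives whole numbers: C 4.00, H 7.00
Empirical formula: C4H7
Empirical-formula mass = 55.10 g/mol; 220 ÷ 55.10 ≈ 4, so the molecular formula is C16H28.

C16H28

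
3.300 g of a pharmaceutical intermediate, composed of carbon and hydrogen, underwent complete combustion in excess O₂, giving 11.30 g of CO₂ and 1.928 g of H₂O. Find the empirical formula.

C6H5

mol C = 11.30 g CO₂ ÷ 44.009 g/mol = 0.25677 mol
mol H = 2 × 1.928 g H₂O ÷ 18.015 g/mol = 0.21404 mol
Divide by the smallest (0.21404 mol): C 1.200, H 1.000
Multiplying each by 5 gives whole numbers: C 6.00, H 5.00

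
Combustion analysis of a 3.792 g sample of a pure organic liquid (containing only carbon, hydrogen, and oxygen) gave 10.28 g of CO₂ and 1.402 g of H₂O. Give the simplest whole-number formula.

mol C = 10.28 g CO₂ ÷ 44.009 g/mol = 0.23359 mol
mol H = 2 × 1.402 g H₂O ÷ 18.015 g/mol = 0.15565 mol
mass O = 3.792 − (2.8056 + 0.15689) = 0.82947 g → mol O = 0.82947 ÷ 15.999 = 0.051845 mol
Divide by the smallest (0.051845 mol): C 4.505, H 3.002, O 1.000
Multiplying each by 2 gives whole numbers: C 9.01, H 6.00, O 2.00

C9H6O2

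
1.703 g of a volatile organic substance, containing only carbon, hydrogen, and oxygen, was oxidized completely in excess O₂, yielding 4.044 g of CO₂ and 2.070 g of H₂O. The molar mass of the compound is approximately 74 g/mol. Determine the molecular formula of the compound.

C4H10O

mol C = 4.044 g CO₂ ÷ 44.009 g/mol = 0.091890 mol
mol H = 2 × 2.070 g H₂O ÷ 18.015 g/mol = 0.22981 mol
mass O = 1.703 − (1.1037 + 0.23165) = 0.36766 g → mol O = 0.36766 ÷ 15.999 = 0.022980 mol
Divide by the smallest (0.022980 mol): C 3.999, H 10.000, O 1.000
Empirical formula: C4H10O
Empirical-formula mass = 74.12 g/mol; 74 ÷ 74.12 ≈ 1, so the molecular formula is C4H10O.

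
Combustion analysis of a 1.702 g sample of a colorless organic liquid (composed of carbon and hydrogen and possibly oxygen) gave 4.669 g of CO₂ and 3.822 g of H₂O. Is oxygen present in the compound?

mol C = 4.669 g CO₂ ÷ 44.009 g/mol = 0.10609 mol
mol H = 2 × 3.822 g H₂O ÷ 18.015 g/mol = 0.42431 mol
C and H together account for 1.7020 g — essentially the entire 1.702 g sample — so the compound contains no oxygen.

no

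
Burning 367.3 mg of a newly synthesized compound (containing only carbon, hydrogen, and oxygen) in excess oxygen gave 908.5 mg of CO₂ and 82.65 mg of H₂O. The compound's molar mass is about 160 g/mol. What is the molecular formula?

mol C = 0.9085 g CO₂ ÷ 44.009 g/mol = 0.020644 mol
mol H = 2 × 0.08265 g H₂O ÷ 18.015 g/mol = 0.0091757 mol
mass O = 0.3673 − (0.24795 + 0.0092491) = 0.11010 g → mol O = 0.11010 ÷ 15.999 = 0.0068818 mol
Divide by the smallest (0.0068818 mol): C 3.000, H 1.333, O 1.000
Multiplying each by 3 gives whole numbers: C 9.00, H 4.00, O 3.00
Empirical formula: C9H4O3
Empirical-formula mass = 160.13 g/mol; 160 ÷ 160.13 ≈ 1, so the molecular formula is C9H4O3.

C9H4O3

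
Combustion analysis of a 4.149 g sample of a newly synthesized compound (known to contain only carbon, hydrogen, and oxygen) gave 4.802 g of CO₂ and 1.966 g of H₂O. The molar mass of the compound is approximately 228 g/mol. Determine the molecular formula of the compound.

C6H12O9

mol C = 4.802 g CO₂ ÷ 44.009 g/mol = 0.10911 mol
mol H = 2 × 1.966 g H₂O ÷ 18.015 g/mol = 0.21826 mol
mass O = 4.149 − (1.3106 + 0.22001) = 2.6184 g → mol O = 2.6184 ÷ 15.999 = 0.16366 mol
Divide by the smallest (0.10911 mol): C 1.000, H 2.000, O 1.500
Multiplying each by 2 gives whole numbers: C 2.00, H 4.00, O 3.00
Empirical formula: C2H4O3
Empirical-formula mass = 76.05 g/mol; 228 ÷ 76.05 ≈ 3, so the molecular formula is C6H12O9.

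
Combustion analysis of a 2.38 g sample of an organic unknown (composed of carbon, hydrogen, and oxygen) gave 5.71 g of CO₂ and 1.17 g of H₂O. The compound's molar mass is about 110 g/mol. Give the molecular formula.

mol C = 5.71 g CO₂ ÷ 44.009 g/mol = 0.1297 mol
mol H = 2 × 1.17 g H₂O ÷ 18.015 g/mol = 0.1299 mol
mass O = 2.38 − (1.558 + 0.1309) = 0.6907 g → mol O = 0.6907 ÷ 15.999 = 0.04317 mol
Divide by the smallest (0.04317 mol): C 3.005, H 3.009, O 1.000
Empirical formula: C3H3O
Empirical-formula mass = 55.06 g/mol; 110 ÷ 55.06 ≈ 2, so the molecular formula is C6H6O2.

C6H6O2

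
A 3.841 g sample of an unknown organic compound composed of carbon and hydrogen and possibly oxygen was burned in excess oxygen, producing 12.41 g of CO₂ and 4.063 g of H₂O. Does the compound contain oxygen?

no

mol C = 12.41 g CO₂ ÷ 44.009 g/mol = 0.28199 mol
mol H = 2 × 4.063 g H₂O ÷ 18.015 g/mol = 0.45107 mol
C and H together account for 3.8416 g — essentially the entire 3.841 g sample — so the compound contains no oxygen.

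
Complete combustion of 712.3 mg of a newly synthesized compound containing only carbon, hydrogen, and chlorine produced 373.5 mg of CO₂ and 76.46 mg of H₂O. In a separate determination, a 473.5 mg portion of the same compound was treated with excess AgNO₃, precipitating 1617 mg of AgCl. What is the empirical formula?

CHCl2

mol C = 0.3735 g CO₂ ÷ 44.009 g/mol = 0.0084869 mol
mol H = 2 × 0.07646 g H₂O ÷ 18.015 g/mol = 0.0084885 mol
From the AgCl data: mol Cl per gram of compound = (1.617 ÷ 143.318) ÷ 0.4735 = 0.023828 mol/g, so in the 0.7123 g combustion sample mol Cl = 0.016973 mol
Divide by the smallest (0.0084869 mol): C 1.000, H 1.000, Cl 2.000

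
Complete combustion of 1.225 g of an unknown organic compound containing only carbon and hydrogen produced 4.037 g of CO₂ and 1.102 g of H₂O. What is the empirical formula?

mol C = 4.037 g CO₂ ÷ 44.009 g/mol = 0.091731 mol
mol H = 2 × 1.102 g H₂O ÷ 18.015 g/mol = 0.12234 mol
Divide by the smallest (0.091731 mol): C 1.000, H 1.334
Multiplying each by 3 gives whole numbers: C 3.00, H 4.00

C3H4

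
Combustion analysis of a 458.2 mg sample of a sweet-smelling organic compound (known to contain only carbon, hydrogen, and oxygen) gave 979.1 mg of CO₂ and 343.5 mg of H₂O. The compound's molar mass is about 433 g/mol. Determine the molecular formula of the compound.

C21H36O9

mol C = 0.9791 g CO₂ ÷ 44.009 g/mol = 0.022248 mol
mol H = 2 × 0.3435 g H₂O ÷ 18.015 g/mol = 0.038135 mol
mass O = 0.4582 − (0.26722 + 0.038440) = 0.15254 g → mol O = 0.15254 ÷ 15.999 = 0.0095345 mol
Divide by the smallest (0.0095345 mol): C 2.333, H 4.000, O 1.000
Multiplying each by 3 gives whole numbers: C 7.00, H 12.00, O 3.00
Empirical formula: C7H12O3
Empirical-formula mass = 144.17 g/mol; 433 ÷ 144.17 ≈ 3, so the molecular formula is C21H36O9.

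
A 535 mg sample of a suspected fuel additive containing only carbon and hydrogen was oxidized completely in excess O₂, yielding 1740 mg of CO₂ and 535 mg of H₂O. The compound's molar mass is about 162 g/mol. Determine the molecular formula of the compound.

C12H18

mol C = 1.74 g CO₂ ÷ 44.009 g/mol = 0.03954 mol
mol H = 2 × 0.535 g H₂O ÷ 18.015 g/mol = 0.05939 mol
Divide by the smallest (0.03954 mol): C 1.000, H 1.502
Multiplying each by 2 gives whole numbers: C 2.00, H 3.00
Empirical formula: C2H3
Empirical-formula mass = 27.05 g/mol; 162 ÷ 27.05 ≈ 6, so the molecular formula is C12H18.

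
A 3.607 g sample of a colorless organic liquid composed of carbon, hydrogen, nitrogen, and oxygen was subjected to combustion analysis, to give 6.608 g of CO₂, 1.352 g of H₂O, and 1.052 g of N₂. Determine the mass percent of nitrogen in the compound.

29.17%

mol C = 6.608 g CO₂ ÷ 44.009 g/mol = 0.15015 mol
mol H = 2 × 1.352 g H₂O ÷ 18.015 g/mol = 0.15010 mol
mol N = 2 × 1.052 g N₂ ÷ 28.014 g/mol = 0.075105 mol
mass O = 3.607 − (1.8035 + 0.15130 + 1.0520) = 0.60024 g → mol O = 0.60024 ÷ 15.999 = 0.037517 mol
mass % N = 1.0520 g ÷ 3.607 g × 100%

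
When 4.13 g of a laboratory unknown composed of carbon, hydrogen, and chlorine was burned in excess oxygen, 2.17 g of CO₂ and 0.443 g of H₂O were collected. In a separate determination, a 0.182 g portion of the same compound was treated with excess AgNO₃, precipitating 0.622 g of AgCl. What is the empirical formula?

mol C = 2.17 g CO₂ ÷ 44.009 g/mol = 0.04931 mol
mol H = 2 × 0.443 g H₂O ÷ 18.015 g/mol = 0.04918 mol
From the AgCl data: mol Cl per gram of compound = (0.622 ÷ 143.318) ÷ 0.182 = 0.02385 mol/g, so in the 4.13 g combustion sample mol Cl = 0.09848 mol
Divide by the smallest (0.04918 mol): C 1.003, H 1.000, Cl 2.002

CHCl2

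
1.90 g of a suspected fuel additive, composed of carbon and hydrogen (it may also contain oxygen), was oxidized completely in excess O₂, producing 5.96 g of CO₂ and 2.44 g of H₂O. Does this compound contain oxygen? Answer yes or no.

mol C = 5.96 g CO₂ ÷ 44.009 g/mol = 0.1354 mol
mol H = 2 × 2.44 g H₂O ÷ 18.015 g/mol = 0.2709 mol
C and H together account for 1.900 g — essentially the entire 1.90 g sample — so the compound contains no oxygen.

no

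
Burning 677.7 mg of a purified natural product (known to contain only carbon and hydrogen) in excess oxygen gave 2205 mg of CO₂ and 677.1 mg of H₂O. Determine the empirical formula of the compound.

mol C = 2.205 g CO₂ ÷ 44.009 g/mol = 0.050103 mol
mol H = 2 × 0.6771 g H₂O ÷ 18.015 g/mol = 0.075171 mol
Divide by the smallest (0.050103 mol): C 1.000, H 1.500
Multiplying each by 2 gives whole numbers: C 2.00, H 3.00

C2H3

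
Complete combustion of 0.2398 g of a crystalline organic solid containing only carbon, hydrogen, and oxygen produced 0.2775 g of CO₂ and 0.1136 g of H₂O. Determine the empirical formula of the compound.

C2H4O3

mol C = 0.2775 g CO₂ ÷ 44.009 g/mol = 0.0063055 mol
mol H = 2 × 0.1136 g H₂O ÷ 18.015 g/mol = 0.012612 mol
mass O = 0.2398 − (0.075736 + 0.012713) = 0.15135 g → mol O = 0.15135 ÷ 15.999 = 0.0094601 mol
Divide by the smallest (0.0063055 mol): C 1.000, H 2.000, O 1.500
Multiplying each by 2 gives whole numbers: C 2.00, H 4.00, O 3.00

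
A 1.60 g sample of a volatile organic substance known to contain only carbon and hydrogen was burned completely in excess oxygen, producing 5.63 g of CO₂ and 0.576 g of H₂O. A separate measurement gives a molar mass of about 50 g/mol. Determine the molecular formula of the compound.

C4H2

mol C = 5.63 g CO₂ ÷ 44.009 g/mol = 0.1279 mol
mol H = 2 × 0.576 g H₂O ÷ 18.015 g/mol = 0.06395 mol
Divide by the smallest (0.06395 mol): C 2.001, H 1.000
Empirical formula: C2H
Empirical-formula mass = 25.03 g/mol; 50 ÷ 25.03 ≈ 2, so the molecular formula is C4H2.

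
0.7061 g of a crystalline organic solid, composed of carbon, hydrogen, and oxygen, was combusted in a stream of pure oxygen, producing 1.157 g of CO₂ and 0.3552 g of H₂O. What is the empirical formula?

C6H9O5

mol C = 1.157 g CO₂ ÷ 44.009 g/mol = 0.026290 mol
mol H = 2 × 0.3552 g H₂O ÷ 18.015 g/mol = 0.039434 mol
mass O = 0.7061 − (0.31577 + 0.039749) = 0.35058 g → mol O = 0.35058 ÷ 15.999 = 0.021913 mol
Divide by the smallest (0.021913 mol): C 1.200, H 1.800, O 1.000
Multiplying each by 5 gives whole numbers: C 6.00, H 9.00, O 5.00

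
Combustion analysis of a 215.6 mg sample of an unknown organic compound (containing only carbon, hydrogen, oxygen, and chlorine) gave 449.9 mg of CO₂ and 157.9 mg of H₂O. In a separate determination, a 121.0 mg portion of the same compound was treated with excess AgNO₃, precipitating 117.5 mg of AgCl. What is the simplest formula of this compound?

C7H12ClO

mol C = 0.4499 g CO₂ ÷ 44.009 g/mol = 0.010223 mol
mol H = 2 × 0.1579 g H₂O ÷ 18.015 g/mol = 0.017530 mol
From the AgCl data: mol Cl per gram of compound = (0.1175 ÷ 143.318) ÷ 0.1210 = 0.0067757 mol/g, so in the 0.2156 g combustion sample mol Cl = 0.0014608 mol
mass O = 0.2156 − (0.12279 + 0.017670 + 0.051787) = 0.023356 g → mol O = 0.023356 ÷ 15.999 = 0.0014598 mol
Divide by the smallest (0.0014598 mol): C 7.003, H 12.008, Cl 1.001, O 1.000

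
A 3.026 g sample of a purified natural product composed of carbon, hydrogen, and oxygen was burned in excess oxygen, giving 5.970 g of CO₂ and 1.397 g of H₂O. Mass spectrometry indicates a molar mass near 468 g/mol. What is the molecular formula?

C21H24O12

mol C = 5.970 g CO₂ ÷ 44.009 g/mol = 0.13565 mol
mol H = 2 × 1.397 g H₂O ÷ 18.015 g/mol = 0.15509 mol
mass O = 3.026 − (1.6293 + 0.15633) = 1.2403 g → mol O = 1.2403 ÷ 15.999 = 0.077525 mol
Divide by the smallest (0.077525 mol): C 1.750, H 2.001, O 1.000
Multiplying each by 4 gives whole numbers: C 7.00, H 8.00, O 4.00
Empirical formula: C7H8O4
Empirical-formula mass = 156.14 g/mol; 468 ÷ 156.14 ≈ 3, so the molecular formula is C21H24O12.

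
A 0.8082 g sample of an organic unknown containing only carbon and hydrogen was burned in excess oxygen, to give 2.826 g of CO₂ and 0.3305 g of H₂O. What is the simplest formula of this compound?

mol C = 2.826 g CO₂ ÷ 44.009 g/mol = 0.064214 mol
mol H = 2 × 0.3305 g H₂O ÷ 18.015 g/mol = 0.036692 mol
Divide by the smallest (0.036692 mol): C 1.750, H 1.000
Multiplying each by 4 gives whole numbers: C 7.00, H 4.00

C7H4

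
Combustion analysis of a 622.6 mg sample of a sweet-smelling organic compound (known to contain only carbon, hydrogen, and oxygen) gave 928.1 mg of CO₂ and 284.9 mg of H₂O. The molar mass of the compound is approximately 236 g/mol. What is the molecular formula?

C8H12O8

mol C = 0.9281 g CO₂ ÷ 44.009 g/mol = 0.021089 mol
mol H = 2 × 0.2849 g H₂O ÷ 18.015 g/mol = 0.031629 mol
mass O = 0.6226 − (0.25330 + 0.031882) = 0.33742 g → mol O = 0.33742 ÷ 15.999 = 0.021090 mol
Divide by the smallest (0.021089 mol): C 1.000, H 1.500, O 1.000
Multiplying each by 2 gives whole numbers: C 2.00, H 3.00, O 2.00
Empirical formula: C2H3O2
Empirical-formula mass = 59.04 g/mol; 236 ÷ 59.04 ≈ 4, so the molecular formula is C8H12O8.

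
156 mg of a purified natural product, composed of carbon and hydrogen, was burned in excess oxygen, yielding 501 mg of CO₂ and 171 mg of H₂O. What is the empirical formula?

mol C = 0.501 g CO₂ ÷ 44.009 g/mol = 0.01138 mol
mol H = 2 × 0.171 g H₂O ÷ 18.015 g/mol = 0.01898 mol
Divide by the smallest (0.01138 mol): C 1.000, H 1.668
Multiplying each by 3 gives whole numbers: C 3.00, H 5.00

C3H5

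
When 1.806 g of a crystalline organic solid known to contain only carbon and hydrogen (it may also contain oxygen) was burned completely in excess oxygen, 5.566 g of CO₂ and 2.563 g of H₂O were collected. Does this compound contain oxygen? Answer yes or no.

no

mol C = 5.566 g CO₂ ÷ 44.009 g/mol = 0.12647 mol
mol H = 2 × 2.563 g H₂O ÷ 18.015 g/mol = 0.28454 mol
C and H together account for 1.8059 g — essentially the entire 1.806 g sample — so the compound contains no oxygen.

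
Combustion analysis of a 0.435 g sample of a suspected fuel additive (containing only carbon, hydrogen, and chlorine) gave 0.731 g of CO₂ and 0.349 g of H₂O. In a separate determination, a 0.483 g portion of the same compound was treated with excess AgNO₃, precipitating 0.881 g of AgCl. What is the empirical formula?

mol C = 0.731 g CO₂ ÷ 44.009 g/mol = 0.01661 mol
mol H = 2 × 0.349 g H₂O ÷ 18.015 g/mol = 0.03875 mol
From the AgCl data: mol Cl per gram of compound = (0.881 ÷ 143.318) ÷ 0.483 = 0.01273 mol/g, so in the 0.435 g combustion sample mol Cl = 0.005536 mol
Divide by the smallest (0.005536 mol): C 3.000, H 6.998, Cl 1.000

C3H7Cl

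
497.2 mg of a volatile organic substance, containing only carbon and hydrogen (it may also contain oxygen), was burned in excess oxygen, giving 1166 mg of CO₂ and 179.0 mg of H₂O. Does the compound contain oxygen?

yes

mol C = 1.166 g CO₂ ÷ 44.009 g/mol = 0.026495 mol
mol H = 2 × 0.1790 g H₂O ÷ 18.015 g/mol = 0.019872 mol
C and H account for only 0.33826 g of the 0.4972 g sample; the remaining 0.15894 g must be oxygen.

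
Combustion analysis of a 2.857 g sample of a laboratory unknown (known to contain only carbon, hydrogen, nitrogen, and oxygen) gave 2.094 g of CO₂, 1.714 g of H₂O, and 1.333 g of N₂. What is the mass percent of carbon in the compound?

20.00%

mol C = 2.094 g CO₂ ÷ 44.009 g/mol = 0.047581 mol
mol H = 2 × 1.714 g H₂O ÷ 18.015 g/mol = 0.19029 mol
mol N = 2 × 1.333 g N₂ ÷ 28.014 g/mol = 0.095167 mol
mass O = 2.857 − (0.57150 + 0.19181 + 1.3330) = 0.76069 g → mol O = 0.76069 ÷ 15.999 = 0.047546 mol
mass % C = 0.57150 g ÷ 2.857 g × 100%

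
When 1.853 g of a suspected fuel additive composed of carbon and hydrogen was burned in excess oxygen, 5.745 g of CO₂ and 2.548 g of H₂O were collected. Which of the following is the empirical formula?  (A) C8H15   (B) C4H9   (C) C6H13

mol C = 5.745 g CO₂ ÷ 44.009 g/mol = 0.13054 mol
mol H = 2 × 2.548 g H₂O ÷ 18.015 g/mol = 0.28288 mol
Divide by the smallest (0.13054 mol): C 1.000, H 2.167
Multiplying each by 6 gives whole numbers: C 6.00, H 13.00

(C) C6H13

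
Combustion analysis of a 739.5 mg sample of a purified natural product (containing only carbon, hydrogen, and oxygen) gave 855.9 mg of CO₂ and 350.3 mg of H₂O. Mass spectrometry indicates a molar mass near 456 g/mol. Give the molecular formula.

C12H24O18

mol C = 0.8559 g CO₂ ÷ 44.009 g/mol = 0.019448 mol
mol H = 2 × 0.3503 g H₂O ÷ 18.015 g/mol = 0.038890 mol
mass O = 0.7395 − (0.23359 + 0.039201) = 0.46671 g → mol O = 0.46671 ÷ 15.999 = 0.029171 mol
Divide by the smallest (0.019448 mol): C 1.000, H 2.000, O 1.500
Multiplying each by 2 gives whole numbers: C 2.00, H 4.00, O 3.00
Empirical formula: C2H4O3
Empirical-formula mass = 76.05 g/mol; 456 ÷ 76.05 ≈ 6, so the molecular formula is C12H24O18.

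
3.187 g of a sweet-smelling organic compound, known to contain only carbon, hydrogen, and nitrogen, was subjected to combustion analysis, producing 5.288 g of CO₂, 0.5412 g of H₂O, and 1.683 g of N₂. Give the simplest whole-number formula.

C2HN2

mol C = 5.288 g CO₂ ÷ 44.009 g/mol = 0.12016 mol
mol H = 2 × 0.5412 g H₂O ÷ 18.015 g/mol = 0.060083 mol
mol N = 2 × 1.683 g N₂ ÷ 28.014 g/mol = 0.12015 mol
Divide by the smallest (0.060083 mol): C 2.000, H 1.000, N 2.000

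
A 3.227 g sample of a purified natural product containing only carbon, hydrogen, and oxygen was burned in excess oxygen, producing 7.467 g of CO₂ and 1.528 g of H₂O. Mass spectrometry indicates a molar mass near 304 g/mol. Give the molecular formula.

mol C = 7.467 g CO₂ ÷ 44.009 g/mol = 0.16967 mol
mol H = 2 × 1.528 g H₂O ÷ 18.015 g/mol = 0.16964 mol
mass O = 3.227 − (2.0379 + 0.17099) = 1.0181 g → mol O = 1.0181 ÷ 15.999 = 0.063635 mol
Divide by the smallest (0.063635 mol): C 2.666, H 2.666, O 1.000
Multiplying each by 3 gives whole numbers: C 8.00, H 8.00, O 3.00
Empirical formula: C8H8O3
Empirical-formula mass = 152.15 g/mol; 304 ÷ 152.15 ≈ 2, so the molecular formula is C16H16O6.

C16H16O6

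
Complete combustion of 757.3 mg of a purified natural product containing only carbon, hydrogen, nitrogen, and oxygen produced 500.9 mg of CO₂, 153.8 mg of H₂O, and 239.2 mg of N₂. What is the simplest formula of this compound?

C2H3N3O4

mol C = 0.5009 g CO₂ ÷ 44.009 g/mol = 0.011382 mol
mol H = 2 × 0.1538 g H₂O ÷ 18.015 g/mol = 0.017075 mol
mol N = 2 × 0.2392 g N₂ ÷ 28.014 g/mol = 0.017077 mol
mass O = 0.7573 − (0.13671 + 0.017211 + 0.23920) = 0.36418 g → mol O = 0.36418 ÷ 15.999 = 0.022763 mol
Divide by the smallest (0.011382 mol): C 1.000, H 1.500, N 1.500, O 2.000
Multiplying each by 2 gives whole numbers: C 2.00, H 3.00, N 3.00, O 4.00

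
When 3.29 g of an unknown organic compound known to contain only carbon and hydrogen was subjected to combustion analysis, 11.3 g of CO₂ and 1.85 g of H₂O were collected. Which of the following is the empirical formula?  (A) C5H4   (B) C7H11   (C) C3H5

(A) C5H4

mol C = 11.3 g CO₂ ÷ 44.009 g/mol = 0.2568 mol
mol H = 2 × 1.85 g H₂O ÷ 18.015 g/mol = 0.2054 mol
Divide by the smallest (0.2054 mol): C 1.250, H 1.000
Multiplying each by 4 gives whole numbers: C 5.00, H 4.00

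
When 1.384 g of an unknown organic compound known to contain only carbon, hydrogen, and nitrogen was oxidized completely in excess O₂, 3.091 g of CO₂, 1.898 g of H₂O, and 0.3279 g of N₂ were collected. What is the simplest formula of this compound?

mol C = 3.091 g CO₂ ÷ 44.009 g/mol = 0.070236 mol
mol H = 2 × 1.898 g H₂O ÷ 18.015 g/mol = 0.21071 mol
mol N = 2 × 0.3279 g N₂ ÷ 28.014 g/mol = 0.023410 mol
Divide by the smallest (0.023410 mol): C 3.000, H 9.001, N 1.000

C3H9N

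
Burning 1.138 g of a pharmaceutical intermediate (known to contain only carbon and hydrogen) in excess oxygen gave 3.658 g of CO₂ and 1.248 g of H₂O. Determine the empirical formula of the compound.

C3H5

mol C = 3.658 g CO₂ ÷ 44.009 g/mol = 0.083119 mol
mol H = 2 × 1.248 g H₂O ÷ 18.015 g/mol = 0.13855 mol
Divide by the smallest (0.083119 mol): C 1.000, H 1.667
Multiplying each by 3 gives whole numbers: C 3.00, H 5.00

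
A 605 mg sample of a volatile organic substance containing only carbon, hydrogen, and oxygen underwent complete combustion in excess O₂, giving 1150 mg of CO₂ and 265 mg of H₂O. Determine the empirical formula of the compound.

mol C = 1.15 g CO₂ ÷ 44.009 g/mol = 0.02613 mol
mol H = 2 × 0.265 g H₂O ÷ 18.015 g/mol = 0.02942 mol
mass O = 0.605 − (0.3139 + 0.02966) = 0.2615 g → mol O = 0.2615 ÷ 15.999 = 0.01634 mol
Divide by the smallest (0.01634 mol): C 1.599, H 1.800, O 1.000
Multiplying each by 5 gives whole numbers: C 7.99, H 9.00, O 5.00

C8H9O5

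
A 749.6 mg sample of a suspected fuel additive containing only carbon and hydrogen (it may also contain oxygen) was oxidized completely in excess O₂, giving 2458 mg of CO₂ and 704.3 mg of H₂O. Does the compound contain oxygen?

mol C = 2.458 g CO₂ ÷ 44.009 g/mol = 0.055852 mol
mol H = 2 × 0.7043 g H₂O ÷ 18.015 g/mol = 0.078190 mol
C and H together account for 0.74966 g — essentially the entire 0.7496 g sample — so the compound contains no oxygen.

no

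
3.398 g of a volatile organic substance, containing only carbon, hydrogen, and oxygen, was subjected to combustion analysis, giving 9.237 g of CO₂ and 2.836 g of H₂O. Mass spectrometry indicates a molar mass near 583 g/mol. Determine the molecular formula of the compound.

mol C = 9.237 g CO₂ ÷ 44.009 g/mol = 0.20989 mol
mol H = 2 × 2.836 g H₂O ÷ 18.015 g/mol = 0.31485 mol
mass O = 3.398 − (2.5210 + 0.31737) = 0.55966 g → mol O = 0.55966 ÷ 15.999 = 0.034981 mol
Divide by the smallest (0.034981 mol): C 6.000, H 9.001, O 1.000
Empirical formula: C6H9O
Empirical-formula mass = 97.14 g/mol; 583 ÷ 97.14 ≈ 6, so the molecular formula is C36H54O6.

C36H54O6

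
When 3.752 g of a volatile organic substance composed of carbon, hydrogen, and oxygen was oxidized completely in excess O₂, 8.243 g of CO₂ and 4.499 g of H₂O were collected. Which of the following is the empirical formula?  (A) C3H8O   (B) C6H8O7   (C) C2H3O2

mol C = 8.243 g CO₂ ÷ 44.009 g/mol = 0.18730 mol
mol H = 2 × 4.499 g H₂O ÷ 18.015 g/mol = 0.49947 mol
mass O = 3.752 − (2.2497 + 0.50347) = 0.99884 g → mol O = 0.99884 ÷ 15.999 = 0.062431 mol
Divide by the smallest (0.062431 mol): C 3.000, H 8.000, O 1.000

(A) C3H8O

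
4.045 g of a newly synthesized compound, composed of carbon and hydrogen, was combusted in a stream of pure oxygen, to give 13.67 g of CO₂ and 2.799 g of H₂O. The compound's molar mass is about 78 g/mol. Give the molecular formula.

C6H6

mol C = 13.67 g CO₂ ÷ 44.009 g/mol = 0.31062 mol
mol H = 2 × 2.799 g H₂O ÷ 18.015 g/mol = 0.31074 mol
Divide by the smallest (0.31062 mol): C 1.000, H 1.000
Empirical formula: CH
Empirical-formula mass = 13.02 g/mol; 78 ÷ 13.02 ≈ 6, so the molecular formula is C6H6.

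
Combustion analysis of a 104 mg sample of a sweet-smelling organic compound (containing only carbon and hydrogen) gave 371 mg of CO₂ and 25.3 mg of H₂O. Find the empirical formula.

mol C = 0.371 g CO₂ ÷ 44.009 g/mol = 0.008430 mol
mol H = 2 × 0.0253 g H₂O ÷ 18.015 g/mol = 0.002809 mol
Divide by the smallest (0.002809 mol): C 3.001, H 1.000

C3H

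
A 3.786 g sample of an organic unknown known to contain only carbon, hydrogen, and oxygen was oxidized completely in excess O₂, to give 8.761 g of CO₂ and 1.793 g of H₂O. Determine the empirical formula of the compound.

C8H8O3

mol C = 8.761 g CO₂ ÷ 44.009 g/mol = 0.19907 mol
mol H = 2 × 1.793 g H₂O ÷ 18.015 g/mol = 0.19906 mol
mass O = 3.786 − (2.3911 + 0.20065) = 1.1943 g → mol O = 1.1943 ÷ 15.999 = 0.074648 mol
Divide by the smallest (0.074648 mol): C 2.667, H 2.667, O 1.000
Multiplying each by 3 gives whole numbers: C 8.00, H 8.00, O 3.00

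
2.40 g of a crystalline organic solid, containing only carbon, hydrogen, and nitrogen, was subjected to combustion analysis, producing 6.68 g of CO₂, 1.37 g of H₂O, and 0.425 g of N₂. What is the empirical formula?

mol C = 6.68 g CO₂ ÷ 44.009 g/mol = 0.1518 mol
mol H = 2 × 1.37 g H₂O ÷ 18.015 g/mol = 0.1521 mol
mol N = 2 × 0.425 g N₂ ÷ 28.014 g/mol = 0.03034 mol
Divide by the smallest (0.03034 mol): C 5.003, H 5.013, N 1.000

C5H5N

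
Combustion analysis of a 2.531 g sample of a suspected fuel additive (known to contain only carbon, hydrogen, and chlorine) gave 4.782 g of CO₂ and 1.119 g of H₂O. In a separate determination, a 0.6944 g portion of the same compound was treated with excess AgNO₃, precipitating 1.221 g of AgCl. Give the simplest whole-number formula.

C7H8Cl2

mol C = 4.782 g CO₂ ÷ 44.009 g/mol = 0.10866 mol
mol H = 2 × 1.119 g H₂O ÷ 18.015 g/mol = 0.12423 mol
From the AgCl data: mol Cl per gram of compound = (1.221 ÷ 143.318) ÷ 0.6944 = 0.012269 mol/g, so in the 2.531 g combustion sample mol Cl = 0.031053 mol
Divide by the smallest (0.031053 mol): C 3.499, H 4.001, Cl 1.000
Multiplying each by 2 gives whole numbers: C 7.00, H 8.00, Cl 2.00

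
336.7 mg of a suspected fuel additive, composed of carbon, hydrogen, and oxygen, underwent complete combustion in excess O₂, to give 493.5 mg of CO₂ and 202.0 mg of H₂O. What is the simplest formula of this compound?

CH2O

mol C = 0.4935 g CO₂ ÷ 44.009 g/mol = 0.011214 mol
mol H = 2 × 0.2020 g H₂O ÷ 18.015 g/mol = 0.022426 mol
mass O = 0.3367 − (0.13469 + 0.022605) = 0.17941 g → mol O = 0.17941 ÷ 15.999 = 0.011214 mol
Divide by the smallest (0.011214 mol): C 1.000, H 2.000, O 1.000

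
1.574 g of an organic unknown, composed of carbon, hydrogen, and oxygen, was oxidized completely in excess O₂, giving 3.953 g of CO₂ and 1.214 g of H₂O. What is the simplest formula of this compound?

mol C = 3.953 g CO₂ ÷ 44.009 g/mol = 0.089823 mol
mol H = 2 × 1.214 g H₂O ÷ 18.015 g/mol = 0.13478 mol
mass O = 1.574 − (1.0789 + 0.13585) = 0.35929 g → mol O = 0.35929 ÷ 15.999 = 0.022457 mol
Divide by the smallest (0.022457 mol): C 4.000, H 6.002, O 1.000

C4H6O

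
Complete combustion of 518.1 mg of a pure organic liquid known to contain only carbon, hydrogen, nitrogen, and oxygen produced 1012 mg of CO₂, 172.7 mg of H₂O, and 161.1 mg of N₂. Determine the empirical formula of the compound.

mol C = 1.012 g CO₂ ÷ 44.009 g/mol = 0.022995 mol
mol H = 2 × 0.1727 g H₂O ÷ 18.015 g/mol = 0.019173 mol
mol N = 2 × 0.1611 g N₂ ÷ 28.014 g/mol = 0.011501 mol
mass O = 0.5181 − (0.27620 + 0.019326 + 0.16110) = 0.061477 g → mol O = 0.061477 ÷ 15.999 = 0.0038426 mol
Divide by the smallest (0.0038426 mol): C 5.984, H 4.990, N 2.993, O 1.000

C6H5N3O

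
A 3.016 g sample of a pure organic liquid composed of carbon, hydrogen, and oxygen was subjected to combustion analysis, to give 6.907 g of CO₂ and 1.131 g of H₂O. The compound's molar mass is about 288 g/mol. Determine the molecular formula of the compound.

mol C = 6.907 g CO₂ ÷ 44.009 g/mol = 0.15695 mol
mol H = 2 × 1.131 g H₂O ÷ 18.015 g/mol = 0.12556 mol
mass O = 3.016 − (1.8851 + 0.12657) = 1.0044 g → mol O = 1.0044 ÷ 15.999 = 0.062777 mol
Divide by the smallest (0.062777 mol): C 2.500, H 2.000, O 1.000
Multiplying each by 2 gives whole numbers: C 5.00, H 4.00, O 2.00
Empirical formula: C5H4O2
Empirical-formula mass = 96.08 g/mol; 288 ÷ 96.08 ≈ 3, so the molecular formula is C15H12O6.

C15H12O6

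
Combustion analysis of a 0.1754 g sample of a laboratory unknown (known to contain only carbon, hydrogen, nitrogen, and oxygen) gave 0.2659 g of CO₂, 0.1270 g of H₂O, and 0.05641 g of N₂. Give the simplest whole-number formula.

mol C = 0.2659 g CO₂ ÷ 44.009 g/mol = 0.0060419 mol
mol H = 2 × 0.1270 g H₂O ÷ 18.015 g/mol = 0.014099 mol
mol N = 2 × 0.05641 g N₂ ÷ 28.014 g/mol = 0.0040273 mol
mass O = 0.1754 − (0.072570 + 0.014212 + 0.056410) = 0.032208 g → mol O = 0.032208 ÷ 15.999 = 0.0020131 mol
Divide by the smallest (0.0020131 mol): C 3.001, H 7.004, N 2.001, O 1.000

C3H7N2O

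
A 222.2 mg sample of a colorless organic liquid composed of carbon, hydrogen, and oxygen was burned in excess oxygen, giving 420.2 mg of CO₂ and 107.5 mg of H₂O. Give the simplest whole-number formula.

mol C = 0.4202 g CO₂ ÷ 44.009 g/mol = 0.0095480 mol
mol H = 2 × 0.1075 g H₂O ÷ 18.015 g/mol = 0.011934 mol
mass O = 0.2222 − (0.11468 + 0.012030) = 0.095488 g → mol O = 0.095488 ÷ 15.999 = 0.0059684 mol
Divide by the smallest (0.0059684 mol): C 1.600, H 2.000, O 1.000
Multiplying each by 5 gives whole numbers: C 8.00, H 10.00, O 5.00

C8H10O5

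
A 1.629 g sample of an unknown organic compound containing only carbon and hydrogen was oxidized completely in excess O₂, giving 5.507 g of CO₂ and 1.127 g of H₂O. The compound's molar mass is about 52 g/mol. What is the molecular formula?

C4H4

mol C = 5.507 g CO₂ ÷ 44.009 g/mol = 0.12513 mol
mol H = 2 × 1.127 g H₂O ÷ 18.015 g/mol = 0.12512 mol
Divide by the smallest (0.12512 mol): C 1.000, H 1.000
Empirical formula: CH
Empirical-formula mass = 13.02 g/mol; 52 ÷ 13.02 ≈ 4, so the molecular formula is C4H4.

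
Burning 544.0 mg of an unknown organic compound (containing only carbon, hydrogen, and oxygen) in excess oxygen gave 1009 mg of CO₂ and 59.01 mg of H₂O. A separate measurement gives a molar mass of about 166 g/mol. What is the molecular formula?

mol C = 1.009 g CO₂ ÷ 44.009 g/mol = 0.022927 mol
mol H = 2 × 0.05901 g H₂O ÷ 18.015 g/mol = 0.0065512 mol
mass O = 0.5440 − (0.27538 + 0.0066036) = 0.26202 g → mol O = 0.26202 ÷ 15.999 = 0.016377 mol
Divide by the smallest (0.0065512 mol): C 3.500, H 1.000, O 2.500
Multiplying each by 2 gives whole numbers: C 7.00, H 2.00, O 5.00
Empirical formula: C7H2O5
Empirical-formula mass = 166.09 g/mol; 166 ÷ 166.09 ≈ 1, so the molecular formula is C7H2O5.

C7H2O5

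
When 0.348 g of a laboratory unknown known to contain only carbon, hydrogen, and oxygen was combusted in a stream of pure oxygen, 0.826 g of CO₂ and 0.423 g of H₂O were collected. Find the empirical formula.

C4H10O

mol C = 0.826 g CO₂ ÷ 44.009 g/mol = 0.01877 mol
mol H = 2 × 0.423 g H₂O ÷ 18.015 g/mol = 0.04696 mol
mass O = 0.348 − (0.2254 + 0.04734) = 0.07523 g → mol O = 0.07523 ÷ 15.999 = 0.004702 mol
Divide by the smallest (0.004702 mol): C 3.992, H 9.987, O 1.000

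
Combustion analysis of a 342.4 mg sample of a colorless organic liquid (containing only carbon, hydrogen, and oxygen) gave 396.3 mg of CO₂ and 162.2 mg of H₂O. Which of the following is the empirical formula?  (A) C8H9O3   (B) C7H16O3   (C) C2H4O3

(C) C2H4O3

mol C = 0.3963 g CO₂ ÷ 44.009 g/mol = 0.0090050 mol
mol H = 2 × 0.1622 g H₂O ÷ 18.015 g/mol = 0.018007 mol
mass O = 0.3424 − (0.10816 + 0.018151) = 0.21609 g → mol O = 0.21609 ÷ 15.999 = 0.013506 mol
Divide by the smallest (0.0090050 mol): C 1.000, H 2.000, O 1.500
Multiplying each by 2 gives whole numbers: C 2.00, H 4.00, O 3.00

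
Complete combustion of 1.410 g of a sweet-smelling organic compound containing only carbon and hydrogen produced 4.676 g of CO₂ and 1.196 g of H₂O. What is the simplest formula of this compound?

mol C = 4.676 g CO₂ ÷ 44.009 g/mol = 0.10625 mol
mol H = 2 × 1.196 g H₂O ÷ 18.015 g/mol = 0.13278 mol
Divide by the smallest (0.10625 mol): C 1.000, H 1.250
Multiplying each by 4 gives whole numbers: C 4.00, H 5.00

C4H5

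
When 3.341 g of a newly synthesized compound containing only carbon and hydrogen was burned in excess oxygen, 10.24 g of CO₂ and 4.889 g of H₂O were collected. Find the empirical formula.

C3H7

mol C = 10.24 g CO₂ ÷ 44.009 g/mol = 0.23268 mol
mol H = 2 × 4.889 g H₂O ÷ 18.015 g/mol = 0.54277 mol
Divide by the smallest (0.23268 mol): C 1.000, H 2.333
Multiplying each by 3 gives whole numbers: C 3.00, H 7.00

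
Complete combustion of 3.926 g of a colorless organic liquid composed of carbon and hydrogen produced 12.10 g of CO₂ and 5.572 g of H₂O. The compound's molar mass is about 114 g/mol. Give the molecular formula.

C8H18

mol C = 12.10 g CO₂ ÷ 44.009 g/mol = 0.27494 mol
mol H = 2 × 5.572 g H₂O ÷ 18.015 g/mol = 0.61860 mol
Divide by the smallest (0.27494 mol): C 1.000, H 2.250
Multiplying each by 4 gives whole numbers: C 4.00, H 9.00
Empirical formula: C4H9
Empirical-formula mass = 57.12 g/mol; 114 ÷ 57.12 ≈ 2, so the molecular formula is C8H18.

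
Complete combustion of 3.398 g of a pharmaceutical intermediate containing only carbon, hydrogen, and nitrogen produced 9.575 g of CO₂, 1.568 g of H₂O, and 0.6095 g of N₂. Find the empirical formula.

C5H4N

mol C = 9.575 g CO₂ ÷ 44.009 g/mol = 0.21757 mol
mol H = 2 × 1.568 g H₂O ÷ 18.015 g/mol = 0.17408 mol
mol N = 2 × 0.6095 g N₂ ÷ 28.014 g/mol = 0.043514 mol
Divide by the smallest (0.043514 mol): C 5.000, H 4.000, N 1.000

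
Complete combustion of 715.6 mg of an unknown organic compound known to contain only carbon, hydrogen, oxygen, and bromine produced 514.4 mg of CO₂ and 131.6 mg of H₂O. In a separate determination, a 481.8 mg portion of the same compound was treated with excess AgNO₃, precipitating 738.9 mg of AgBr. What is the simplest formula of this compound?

C4H5Br2O2

mol C = 0.5144 g CO₂ ÷ 44.009 g/mol = 0.011689 mol
mol H = 2 × 0.1316 g H₂O ÷ 18.015 g/mol = 0.014610 mol
From the AgBr data: mol Br per gram of compound = (0.7389 ÷ 187.772) ÷ 0.4818 = 0.0081675 mol/g, so in the 0.7156 g combustion sample mol Br = 0.0058446 mol
mass O = 0.7156 − (0.14039 + 0.014727 + 0.46701) = 0.093472 g → mol O = 0.093472 ÷ 15.999 = 0.0058423 mol
Divide by the smallest (0.0058423 mol): C 2.001, H 2.501, Br 1.000, O 1.000
Multiplying each by 2 gives whole numbers: C 4.00, H 5.00, Br 2.00, O 2.00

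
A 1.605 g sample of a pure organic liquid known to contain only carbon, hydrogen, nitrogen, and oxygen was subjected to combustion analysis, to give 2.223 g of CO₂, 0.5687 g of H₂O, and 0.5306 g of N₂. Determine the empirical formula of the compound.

mol C = 2.223 g CO₂ ÷ 44.009 g/mol = 0.050512 mol
mol H = 2 × 0.5687 g H₂O ÷ 18.015 g/mol = 0.063136 mol
mol N = 2 × 0.5306 g N₂ ÷ 28.014 g/mol = 0.037881 mol
mass O = 1.605 − (0.60670 + 0.063641 + 0.53060) = 0.40405 g → mol O = 0.40405 ÷ 15.999 = 0.025255 mol
Divide by the smallest (0.025255 mol): C 2.000, H 2.500, N 1.500, O 1.000
Multiplying each by 2 gives whole numbers: C 4.00, H 5.00, N 3.00, O 2.00

C4H5N3O2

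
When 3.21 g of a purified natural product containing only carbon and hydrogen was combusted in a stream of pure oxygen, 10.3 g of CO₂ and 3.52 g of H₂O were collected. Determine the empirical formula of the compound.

C3H5

mol C = 10.3 g CO₂ ÷ 44.009 g/mol = 0.2340 mol
mol H = 2 × 3.52 g H₂O ÷ 18.015 g/mol = 0.3908 mol
Divide by the smallest (0.2340 mol): C 1.000, H 1.670
Multiplying each by 3 gives whole numbers: C 3.00, H 5.01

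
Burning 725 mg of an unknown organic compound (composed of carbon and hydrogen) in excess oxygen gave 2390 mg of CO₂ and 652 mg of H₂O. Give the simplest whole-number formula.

C3H4

mol C = 2.39 g CO₂ ÷ 44.009 g/mol = 0.05431 mol
mol H = 2 × 0.652 g H₂O ÷ 18.015 g/mol = 0.07238 mol
Divide by the smallest (0.05431 mol): C 1.000, H 1.333
Multiplying each by 3 gives whole numbers: C 3.00, H 4.00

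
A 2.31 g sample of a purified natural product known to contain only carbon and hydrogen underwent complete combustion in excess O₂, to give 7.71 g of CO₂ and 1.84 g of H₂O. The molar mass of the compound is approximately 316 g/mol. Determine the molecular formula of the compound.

C24H28

mol C = 7.71 g CO₂ ÷ 44.009 g/mol = 0.1752 mol
mol H = 2 × 1.84 g H₂O ÷ 18.015 g/mol = 0.2043 mol
Divide by the smallest (0.1752 mol): C 1.000, H 1.166
Multiplying each by 6 gives whole numbers: C 6.00, H 7.00
Empirical formula: C6H7
Empirical-formula mass = 79.12 g/mol; 316 ÷ 79.12 ≈ 4, so the molecular formula is C24H28.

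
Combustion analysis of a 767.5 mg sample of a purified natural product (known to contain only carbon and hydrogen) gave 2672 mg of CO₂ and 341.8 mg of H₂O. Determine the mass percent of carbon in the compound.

95.02%

mol C = 2.672 g CO₂ ÷ 44.009 g/mol = 0.060715 mol
mol H = 2 × 0.3418 g H₂O ÷ 18.015 g/mol = 0.037946 mol
mass % C = 0.72925 g ÷ 0.7675 g × 100%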